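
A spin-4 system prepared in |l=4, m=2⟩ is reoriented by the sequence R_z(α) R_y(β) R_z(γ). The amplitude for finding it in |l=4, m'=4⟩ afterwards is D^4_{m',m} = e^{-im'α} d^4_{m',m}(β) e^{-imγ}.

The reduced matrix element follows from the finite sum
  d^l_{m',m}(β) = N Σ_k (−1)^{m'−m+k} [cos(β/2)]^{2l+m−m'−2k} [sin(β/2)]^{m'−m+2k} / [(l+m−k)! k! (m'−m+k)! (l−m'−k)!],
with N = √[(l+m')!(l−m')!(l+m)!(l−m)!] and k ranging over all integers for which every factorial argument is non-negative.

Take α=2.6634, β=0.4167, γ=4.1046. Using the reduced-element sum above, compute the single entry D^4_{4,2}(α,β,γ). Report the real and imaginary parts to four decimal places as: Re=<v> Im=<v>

Re=0.1985 Im=-0.0026

D^4_{4,2}(2.6634,0.4167,4.1046) = e^{-i·4·2.6634}·d^4_{4,2}(0.4167)·e^{-i·2·4.1046}. Compute d first:
c=cos(0.416700/2)=0.978374, s=sin(0.416700/2)=0.206846; N=√[40320·1·720·2]=7619.763776
Admissible k: 0..0 (factorial args all ≥0)
  k=0: (−1)^2·7619.7638/(1440)·0.9784^6·0.2068^2 = +0.198564
d^4_{4,2}(0.4167) = +0.198564
Phases: e^{-i·(4)·2.6634}=-0.335348+0.942094i, e^{-i·(2)·4.1046}=-0.347795-0.937571i ⇒ D=+0.198547-0.002630i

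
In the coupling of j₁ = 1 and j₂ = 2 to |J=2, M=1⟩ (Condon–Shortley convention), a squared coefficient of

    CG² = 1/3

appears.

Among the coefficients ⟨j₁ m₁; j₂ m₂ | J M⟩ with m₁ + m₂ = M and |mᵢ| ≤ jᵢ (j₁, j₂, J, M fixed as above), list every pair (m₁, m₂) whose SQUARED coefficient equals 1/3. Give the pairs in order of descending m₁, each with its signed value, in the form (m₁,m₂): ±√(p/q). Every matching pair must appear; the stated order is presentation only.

Admissible pairs with m₁+m₂ = M = 1: (-1,2), (0,1), (1,0)
  (m₁,m₂)=(1,0): CG² = 1/2, CG = +√(1/2)
  (m₁,m₂)=(0,1): CG² = 1/6, CG = −√(1/6)
  (m₁,m₂)=(-1,2): CG² = 1/3, CG = −√(1/3)   ← matches the target
Pairs with CG² = 1/3: (-1,2): −√(1/3)

(-1,2): −√(1/3)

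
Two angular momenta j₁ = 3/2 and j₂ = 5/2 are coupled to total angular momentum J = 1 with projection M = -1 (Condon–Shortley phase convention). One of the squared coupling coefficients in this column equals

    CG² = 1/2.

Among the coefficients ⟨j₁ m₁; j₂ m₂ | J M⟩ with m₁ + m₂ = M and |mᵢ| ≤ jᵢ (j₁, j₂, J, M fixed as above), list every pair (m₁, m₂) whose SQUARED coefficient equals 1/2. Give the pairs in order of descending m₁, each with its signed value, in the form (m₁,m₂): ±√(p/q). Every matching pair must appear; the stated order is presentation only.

Admissible pairs with m₁+m₂ = M = -1: (-3/2,1/2), (-1/2,-1/2), (1/2,-3/2), (3/2,-5/2)
  (m₁,m₂)=(3/2,-5/2): CG² = 1/2, CG = +√(1/2)   ← matches the target
  (m₁,m₂)=(1/2,-3/2): CG² = 3/10, CG = −√(3/10)
  (m₁,m₂)=(-1/2,-1/2): CG² = 3/20, CG = +√(3/20)
  (m₁,m₂)=(-3/2,1/2): CG² = 1/20, CG = −√(1/20)
Pairs with CG² = 1/2: (3/2,-5/2): +√(1/2)

(3/2,-5/2): +√(1/2)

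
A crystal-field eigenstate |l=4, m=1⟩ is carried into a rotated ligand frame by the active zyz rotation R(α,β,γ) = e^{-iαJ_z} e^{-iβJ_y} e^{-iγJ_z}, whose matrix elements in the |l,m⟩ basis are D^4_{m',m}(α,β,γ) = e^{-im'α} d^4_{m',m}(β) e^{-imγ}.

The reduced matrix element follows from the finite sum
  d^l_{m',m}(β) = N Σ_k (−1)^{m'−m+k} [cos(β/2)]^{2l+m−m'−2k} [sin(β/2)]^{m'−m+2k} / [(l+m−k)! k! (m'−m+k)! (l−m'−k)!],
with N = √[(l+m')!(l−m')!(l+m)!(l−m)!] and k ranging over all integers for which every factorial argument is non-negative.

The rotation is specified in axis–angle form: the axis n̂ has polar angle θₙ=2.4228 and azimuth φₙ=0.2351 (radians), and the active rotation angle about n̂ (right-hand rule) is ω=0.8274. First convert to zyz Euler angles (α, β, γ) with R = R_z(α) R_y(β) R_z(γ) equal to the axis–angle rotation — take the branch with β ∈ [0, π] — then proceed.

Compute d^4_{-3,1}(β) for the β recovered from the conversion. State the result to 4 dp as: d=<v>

d=0.0536

Axis–angle → zyz. n̂ = (sinθₙcosφₙ, sinθₙsinφₙ, cosθₙ) = (+0.640363, +0.153386, -0.752601), ω = 0.8274.
R = I cosω + sinω [n̂]ₓ + (1−cosω) n̂n̂ᵀ gives
  R = [+0.809328, +0.585792, -0.042847; -0.522299, +0.684396, -0.508729; -0.268685, +0.434108, +0.859860]
β = atan2(√(R₁₃²+R₂₃²), R₃₃) = 0.535801; α = atan2(R₂₃, R₁₃) mod 2π = 4.628363; γ = atan2(R₃₂, −R₃₁) mod 2π = 1.016570
d^4_{-3,1}(β=0.5358) via the finite sum:
Half-angle: c=0.964329, s=0.264708. N=√(1·5040·120·6)=1904.940944
The bounds max(0,m−m')=4 and min(l+m,l−m')=5 give 2 terms
  k=4: (−1)^0·1904.9409/(144)·0.9643^4·0.2647^4 = +0.056167
  k=5: (−1)^1·1904.9409/(240)·0.9643^2·0.2647^6 = -0.002539
d^4_{-3,1}(0.5358) = +0.056167 -0.002539 = +0.053628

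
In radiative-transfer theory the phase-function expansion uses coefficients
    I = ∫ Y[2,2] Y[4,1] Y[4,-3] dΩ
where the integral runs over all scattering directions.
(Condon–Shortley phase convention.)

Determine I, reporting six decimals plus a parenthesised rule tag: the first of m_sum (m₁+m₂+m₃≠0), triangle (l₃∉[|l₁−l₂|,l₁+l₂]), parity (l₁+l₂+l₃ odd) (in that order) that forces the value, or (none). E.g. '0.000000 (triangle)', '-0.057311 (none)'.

m-sum 0 ✓  L=10 even ✓  2≤4≤6 ✓
Π(2lᵢ+1) = 5×9×9 = 405
triangle coeff Δ(2,4,4) = 1/13860
Σ_t [0,2]: t=0:+1/192 t=1:−1/36 t=2:+1/192 = -5/288
(3j)²=20/693 [(2 4 4; 0 0 0)], sign=-1
Σ_t [0,0]: t=0:+1/480 = 1/480
(3j)²=3/110 [(2 4 4; 2 1 -3)], sign=-1
⇒ 4πI² = 270/847
I = (+1)√(270/847/(4π)) = 0.15927046
No selection rule forces the value: the integral is nonzero (none).

0.159270 (none)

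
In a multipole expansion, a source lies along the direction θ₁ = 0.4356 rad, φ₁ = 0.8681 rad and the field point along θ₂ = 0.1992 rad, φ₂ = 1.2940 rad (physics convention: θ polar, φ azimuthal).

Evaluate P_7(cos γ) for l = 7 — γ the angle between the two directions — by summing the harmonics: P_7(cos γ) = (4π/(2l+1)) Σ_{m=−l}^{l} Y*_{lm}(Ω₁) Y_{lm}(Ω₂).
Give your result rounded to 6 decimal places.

0.225577

Term-by-term m-sum for l=7 (normalisation 4π/15 = 0.837758):
  m=-7: Y*=(0.001166, -0.000244)  Y=(-0.000006, -0.000002)  product (-0.000000, -0.000000)
  m=-6: Y*=(0.004558, -0.008419)  Y=(0.000010, -0.000110)  product (-0.000001, -0.000001)
  m=-5: Y*=(-0.017274, -0.044287)  Y=(0.001257, -0.000238)  product (-0.000032, -0.000052)
  m=-4: Y*=(-0.153305, -0.052649)  Y=(0.004681, 0.009364)  product (-0.000225, -0.001682)
  m=-3: Y*=(-0.323912, 0.192972)  Y=(-0.045314, 0.041410)  product (0.006687, -0.022158)
  m=-2: Y*=(-0.088144, 0.528037)  Y=(-0.211124, -0.130487)  product (0.087511, -0.099979)
  m=-1: Y*=(0.170171, 0.200932)  Y=(0.166738, -0.586923)  product (0.146306, -0.066374)
  m=+0: Y*=(-0.374493, -0.000000)  Y=(0.564041, 0.000000)  product (-0.211230, -0.000000)
  m=+1: Y*=(-0.170171, 0.200932)  Y=(-0.166738, -0.586923)  product (0.146306, 0.066374)
  m=+2: Y*=(-0.088144, -0.528037)  Y=(-0.211124, 0.130487)  product (0.087511, 0.099979)
  m=+3: Y*=(0.323912, 0.192972)  Y=(0.045314, 0.041410)  product (0.006687, 0.022158)
  m=+4: Y*=(-0.153305, 0.052649)  Y=(0.004681, -0.009364)  product (-0.000225, 0.001682)
  m=+5: Y*=(0.017274, -0.044287)  Y=(-0.001257, -0.000238)  product (-0.000032, 0.000052)
  m=+6: Y*=(0.004558, 0.008419)  Y=(0.000010, 0.000110)  product (-0.000001, 0.000001)
  m=+7: Y*=(-0.001166, -0.000244)  Y=(0.000006, -0.000002)  product (-0.000000, 0.000000)
Σ over m = (0.269262, 0.000000); ×(4π/15) → (0.225577, 0.000000). Real part: 0.225577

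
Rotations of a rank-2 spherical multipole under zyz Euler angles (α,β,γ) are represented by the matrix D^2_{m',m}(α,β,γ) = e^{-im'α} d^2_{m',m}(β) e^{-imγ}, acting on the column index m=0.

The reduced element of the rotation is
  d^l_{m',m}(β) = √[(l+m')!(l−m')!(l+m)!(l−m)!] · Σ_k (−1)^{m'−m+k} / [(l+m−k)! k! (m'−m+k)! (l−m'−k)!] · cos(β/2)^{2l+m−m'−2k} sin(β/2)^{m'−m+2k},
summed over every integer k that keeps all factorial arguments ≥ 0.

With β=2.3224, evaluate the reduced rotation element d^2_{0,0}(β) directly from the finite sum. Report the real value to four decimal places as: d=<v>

d^2_{0,0}(β=2.3224) via the finite sum:
c=cos(2.322400/2)=0.398239, s=sin(2.322400/2)=0.917282; N=√[2·2·2·2]=4.000000
k: max(0,(0)−(0))=0 … min(2+(0),2−(0))=2
  k=0: (−1)^0·4.0000/(4)·0.3982^4·0.9173^0 = +0.025152
  k=1: (−1)^1·4.0000/(1)·0.3982^2·0.9173^2 = -0.533769
  k=2: (−1)^2·4.0000/(4)·0.3982^0·0.9173^4 = +0.707963
d^2_{0,0}(2.3224) = +0.025152 -0.533769 +0.707963 = +0.199347

d=0.1993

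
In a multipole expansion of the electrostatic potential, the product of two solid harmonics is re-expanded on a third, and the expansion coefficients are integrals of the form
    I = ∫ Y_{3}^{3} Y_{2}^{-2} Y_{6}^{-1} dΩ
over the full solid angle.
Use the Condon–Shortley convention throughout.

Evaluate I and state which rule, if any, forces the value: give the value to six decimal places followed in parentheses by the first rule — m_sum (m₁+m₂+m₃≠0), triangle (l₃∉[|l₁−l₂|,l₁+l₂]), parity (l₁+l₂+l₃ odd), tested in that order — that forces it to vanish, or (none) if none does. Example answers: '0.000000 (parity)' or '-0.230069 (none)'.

0.000000 (triangle)

triangle: need 1≤l₃≤5, have 6; I=0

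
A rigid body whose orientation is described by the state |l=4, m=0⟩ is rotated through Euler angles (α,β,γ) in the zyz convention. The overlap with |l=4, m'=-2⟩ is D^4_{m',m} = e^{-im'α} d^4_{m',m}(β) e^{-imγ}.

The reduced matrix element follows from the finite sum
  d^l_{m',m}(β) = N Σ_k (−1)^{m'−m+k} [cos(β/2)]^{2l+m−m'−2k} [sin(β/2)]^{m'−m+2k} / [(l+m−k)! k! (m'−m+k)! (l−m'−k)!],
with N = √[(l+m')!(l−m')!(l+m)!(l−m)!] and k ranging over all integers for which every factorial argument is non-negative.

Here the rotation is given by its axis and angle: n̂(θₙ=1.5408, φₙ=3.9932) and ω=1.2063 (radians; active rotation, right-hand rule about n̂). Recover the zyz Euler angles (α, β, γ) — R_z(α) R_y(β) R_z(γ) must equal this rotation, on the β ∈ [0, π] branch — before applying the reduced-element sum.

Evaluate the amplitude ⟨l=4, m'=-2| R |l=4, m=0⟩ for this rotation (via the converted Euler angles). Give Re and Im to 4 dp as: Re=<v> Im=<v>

Axis–angle → zyz. n̂ = (sinθₙcosφₙ, sinθₙsinφₙ, cosθₙ) = (-0.658478, -0.752002, +0.029992), ω = 1.2063.
R = I cosω + sinω [n̂]ₓ + (1−cosω) n̂n̂ᵀ gives
  R = [+0.635506, +0.290635, -0.715307; +0.346678, +0.720394, +0.600705; +0.689889, -0.629733, +0.357058]
β = atan2(√(R₁₃²+R₂₃²), R₃₃) = 1.205680; α = atan2(R₂₃, R₁₃) mod 2π = 2.443058; γ = atan2(R₃₂, −R₃₁) mod 2π = 3.881436
First d^4_{-2,0}(β=1.2057), then the phase factors e^{-i(-2)α} and e^{-i(0)γ}:
Half-angle: c=0.823729, s=0.566984. N=√(2·720·24·24)=910.735966
k∈{2,3,4} keeps every argument non-negative
  k=2: (−1)^0·910.7360/(96)·0.8237^6·0.5670^2 = +0.952726
  k=3: (−1)^1·910.7360/(36)·0.8237^4·0.5670^4 = -1.203679
  k=4: (−1)^2·910.7360/(96)·0.8237^2·0.5670^6 = +0.213853
d^4_{-2,0}(1.2057) = +0.952726 -1.203679 +0.213853 = -0.037099
Phases: e^{-i·(-2)·2.4431}=+0.172855-0.984947i, e^{-i·(0)·3.8814}=+1.000000+0.000000i ⇒ D=-0.006413+0.036541i

Re=-0.0064 Im=0.0365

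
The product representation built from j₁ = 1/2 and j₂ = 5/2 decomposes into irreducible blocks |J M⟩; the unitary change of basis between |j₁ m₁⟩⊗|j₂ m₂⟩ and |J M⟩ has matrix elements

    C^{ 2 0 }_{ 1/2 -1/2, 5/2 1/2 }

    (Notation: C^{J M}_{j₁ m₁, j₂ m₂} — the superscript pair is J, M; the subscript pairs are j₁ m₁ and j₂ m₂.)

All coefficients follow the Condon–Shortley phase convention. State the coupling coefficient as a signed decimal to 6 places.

−√(1/2) ≈ -0.707107

√[5·1!0!4!/6! · 0!1!3!2!2!2!] = √(8)
  +(−1)^1/∏(1,0,0,2,0,2)! = -1/4  (running -1/4)
⟨..|..⟩ = √(8)·(-1/4) = -0.707107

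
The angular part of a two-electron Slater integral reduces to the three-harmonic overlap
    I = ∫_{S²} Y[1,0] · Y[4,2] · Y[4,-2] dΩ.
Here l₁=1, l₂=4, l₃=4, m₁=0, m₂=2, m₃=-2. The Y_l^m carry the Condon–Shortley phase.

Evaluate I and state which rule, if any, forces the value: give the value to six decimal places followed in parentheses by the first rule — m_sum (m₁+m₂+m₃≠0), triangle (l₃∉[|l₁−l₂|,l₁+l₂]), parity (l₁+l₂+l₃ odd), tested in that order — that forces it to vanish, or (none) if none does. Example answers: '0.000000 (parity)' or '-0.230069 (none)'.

0.000000 (parity)

l₁+l₂+l₃=9 is odd: 3j(l;000)=0 ⇒ I=0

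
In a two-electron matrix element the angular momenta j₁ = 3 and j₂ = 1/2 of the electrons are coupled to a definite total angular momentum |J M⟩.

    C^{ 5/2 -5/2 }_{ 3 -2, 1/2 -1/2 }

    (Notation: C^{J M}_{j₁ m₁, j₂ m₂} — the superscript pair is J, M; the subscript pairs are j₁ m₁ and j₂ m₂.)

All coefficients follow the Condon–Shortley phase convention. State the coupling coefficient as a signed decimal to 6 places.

j₁+j₂−J=1  J+j₁−j₂=5  J−j₁+j₂=0  j₁+j₂+J+1=7
(j₁±m₁, j₂±m₂, J±M) = (1,5,0,1,0,5)
P² = 14400/7
sum k=0..0:
  [0] +1/120 = 1/120
S = 1/120
C² = P²·S² = 1/7 ; C = +0.377964

+√(1/7) = +0.377964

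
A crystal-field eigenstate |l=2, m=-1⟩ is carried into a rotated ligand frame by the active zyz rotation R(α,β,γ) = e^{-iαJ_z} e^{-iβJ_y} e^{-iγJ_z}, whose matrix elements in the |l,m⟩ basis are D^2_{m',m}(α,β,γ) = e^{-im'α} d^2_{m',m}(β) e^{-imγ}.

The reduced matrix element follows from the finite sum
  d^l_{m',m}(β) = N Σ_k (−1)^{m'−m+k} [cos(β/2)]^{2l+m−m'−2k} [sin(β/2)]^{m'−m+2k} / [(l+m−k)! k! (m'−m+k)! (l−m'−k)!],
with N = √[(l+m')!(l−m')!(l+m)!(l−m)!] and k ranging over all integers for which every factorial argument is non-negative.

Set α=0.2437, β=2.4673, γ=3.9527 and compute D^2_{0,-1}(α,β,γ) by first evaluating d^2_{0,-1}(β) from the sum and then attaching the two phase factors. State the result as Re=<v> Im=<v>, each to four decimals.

Re=-0.4114 Im=-0.4331

D^2_{0,-1}(0.2437,2.4673,3.9527) = e^{-i·0·0.2437}·d^2_{0,-1}(2.4673)·e^{-i·-1·3.9527}. Compute d first:
Half-angle: c=0.330795, s=0.943702. N=√(2·2·1·6)=4.898979
k: max(0,(-1)−(0))=0 … min(2+(-1),2−(0))=1
  k=0: (−1)^1·4.8990/(2)·0.3308^3·0.9437^1 = -0.083674
  k=1: (−1)^2·4.8990/(2)·0.3308^1·0.9437^3 = +0.680990
d^2_{0,-1}(2.4673) = -0.083674 +0.680990 = +0.597316
Attach z-rotation phases: D = e^{-i(0)(0.2437)}·(+0.597316)·e^{-i(-1)(3.9527)} = -0.411369-0.433084i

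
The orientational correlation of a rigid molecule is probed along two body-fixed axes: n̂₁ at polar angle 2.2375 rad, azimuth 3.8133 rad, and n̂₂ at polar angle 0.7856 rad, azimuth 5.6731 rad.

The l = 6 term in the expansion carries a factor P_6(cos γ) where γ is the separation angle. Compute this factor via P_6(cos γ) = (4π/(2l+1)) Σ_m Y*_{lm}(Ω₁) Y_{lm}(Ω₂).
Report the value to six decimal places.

0.182526

Expand P_6 via completeness: Σ_{m} conj(Y_{6,m}) at Ω₁ times Y_{6,m} at Ω₂ —
  m=-6: (-0.071741, -0.088327) × (-0.052500, -0.029984) = (0.001118, 0.006788)  (running Σ = (0.001118, 0.006788))
  m=-5: (-0.302914, -0.066766) × (-0.208481, 0.019059) = (0.064424, 0.008146)  (running Σ = (0.065542, 0.014934))
  m=-4: (-0.392002, 0.191667) × (-0.306764, 0.259041) = (0.070603, -0.160341)  (running Σ = (0.136145, -0.145407))
  m=-3: (-0.101398, 0.212987) × (-0.104399, 0.393301) = (-0.073182, -0.062116)  (running Σ = (0.062963, -0.207522))
  m=-2: (-0.047950, -0.207233) × (0.013820, 0.037787) = (0.007168, -0.004676)  (running Σ = (0.070131, -0.212198))
  m=-1: (-0.258035, -0.205147) × (-0.295550, -0.206603) = (0.033878, 0.113942)  (running Σ = (0.104009, -0.098256))
  m=0: (0.127529, -0.000000) × (-0.150505, 0.000000) = (-0.019194, 0.000000)  (running Σ = (0.084815, -0.098256))
  m=1: (0.258035, -0.205147) × (0.295550, -0.206603) = (0.033878, -0.113942)  (running Σ = (0.118693, -0.212198))
  m=2: (-0.047950, 0.207233) × (0.013820, -0.037787) = (0.007168, 0.004676)  (running Σ = (0.125861, -0.207522))
  m=3: (0.101398, 0.212987) × (0.104399, 0.393301) = (-0.073182, 0.062116)  (running Σ = (0.052679, -0.145407))
  m=4: (-0.392002, -0.191667) × (-0.306764, -0.259041) = (0.070603, 0.160341)  (running Σ = (0.123282, 0.014934))
  m=5: (0.302914, -0.066766) × (0.208481, 0.019059) = (0.064424, -0.008146)  (running Σ = (0.187706, 0.006788))
  m=6: (-0.071741, 0.088327) × (-0.052500, 0.029984) = (0.001118, -0.006788)  (running Σ = (0.188824, 0.000000))
Total Σ_m = (0.188824, 0.000000). Multiply by 0.966644: (0.182526, 0.000000). P_6(cos γ) = 0.182526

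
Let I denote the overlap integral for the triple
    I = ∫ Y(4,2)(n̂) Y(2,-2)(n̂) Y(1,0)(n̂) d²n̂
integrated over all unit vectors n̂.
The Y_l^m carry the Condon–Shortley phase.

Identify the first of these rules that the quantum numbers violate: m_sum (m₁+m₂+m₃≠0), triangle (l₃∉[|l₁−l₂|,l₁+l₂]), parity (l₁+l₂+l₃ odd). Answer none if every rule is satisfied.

m₁+m₂+m₃ = 2 − 2 + 0 = 0  ✓
triangle: need |l₁−l₂| ≤ l₃ ≤ l₁+l₂ = [2,6]; l₃=1 is outside  ✗
parity: l₁+l₂+l₃ = 7 is odd

triangle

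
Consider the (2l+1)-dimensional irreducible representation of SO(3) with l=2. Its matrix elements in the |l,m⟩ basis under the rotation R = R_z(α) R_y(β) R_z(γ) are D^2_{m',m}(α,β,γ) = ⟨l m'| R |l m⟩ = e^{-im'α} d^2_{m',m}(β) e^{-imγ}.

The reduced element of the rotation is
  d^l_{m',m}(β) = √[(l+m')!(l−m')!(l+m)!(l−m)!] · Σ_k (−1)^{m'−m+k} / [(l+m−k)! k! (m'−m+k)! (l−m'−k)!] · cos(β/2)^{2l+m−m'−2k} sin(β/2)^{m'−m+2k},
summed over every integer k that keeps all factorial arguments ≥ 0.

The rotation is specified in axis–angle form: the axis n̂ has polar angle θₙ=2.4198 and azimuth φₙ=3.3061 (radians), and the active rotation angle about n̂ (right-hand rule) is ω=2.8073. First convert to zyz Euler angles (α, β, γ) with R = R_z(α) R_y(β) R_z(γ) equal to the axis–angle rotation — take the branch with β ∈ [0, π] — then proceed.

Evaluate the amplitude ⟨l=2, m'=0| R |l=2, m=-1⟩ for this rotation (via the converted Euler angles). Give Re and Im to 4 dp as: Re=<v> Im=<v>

Re=0.1826 Im=0.0103

Axis–angle → zyz. n̂ = (sinθₙcosφₙ, sinθₙsinφₙ, cosθₙ) = (-0.651811, -0.108206, -0.750622), ω = 2.8073.
R = I cosω + sinω [n̂]ₓ + (1−cosω) n̂n̂ᵀ gives
  R = [-0.118447, +0.383435, +0.915941; -0.109125, -0.921874, +0.371807; +0.986946, -0.055913, +0.151035]
β = atan2(√(R₁₃²+R₂₃²), R₃₃) = 1.419181; α = atan2(R₂₃, R₁₃) mod 2π = 0.385607; γ = atan2(R₃₂, −R₃₁) mod 2π = 3.198185
Split into d^2_{0,-1}(β=1.4192) × two z-phases.
With c≡cos(β/2)=0.758629 and s≡sin(β/2)=0.651523, N=[2·2·1·6]^{1/2}=4.898979
k: max(0,(-1)−(0))=0 … min(2+(-1),2−(0))=1
  k=0: (−1)^1·4.8990/(2)·0.7586^3·0.6515^1 = -0.696776
  k=1: (−1)^2·4.8990/(2)·0.7586^1·0.6515^3 = +0.513919
d^2_{0,-1}(1.4192) = -0.696776 +0.513919 = -0.182858
Phases: e^{-i·(0)·0.3856}=+1.000000+0.000000i, e^{-i·(-1)·3.1982}=-0.998399-0.056562i ⇒ D=+0.182565+0.010343i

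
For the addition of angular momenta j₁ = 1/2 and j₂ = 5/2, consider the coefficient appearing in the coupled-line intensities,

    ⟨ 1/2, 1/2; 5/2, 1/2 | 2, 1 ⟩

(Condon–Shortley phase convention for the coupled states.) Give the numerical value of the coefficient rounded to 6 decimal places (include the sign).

triangle: 1!·0!·4!/6! = 24/720
(j±m)!: 1!·0!·3!·2!·3!·1! = 72
prefactor² = (2J+1)·Δ·N² = 12
  k=0: +1/(0!·1!·0!·3!·0!·1!) = 1/6
Σ = 1/6  ⇒  CG² = 12·(1/6)² = 1/3
CG = +√(1/3) = +0.577350

+√(1/3) = +0.577350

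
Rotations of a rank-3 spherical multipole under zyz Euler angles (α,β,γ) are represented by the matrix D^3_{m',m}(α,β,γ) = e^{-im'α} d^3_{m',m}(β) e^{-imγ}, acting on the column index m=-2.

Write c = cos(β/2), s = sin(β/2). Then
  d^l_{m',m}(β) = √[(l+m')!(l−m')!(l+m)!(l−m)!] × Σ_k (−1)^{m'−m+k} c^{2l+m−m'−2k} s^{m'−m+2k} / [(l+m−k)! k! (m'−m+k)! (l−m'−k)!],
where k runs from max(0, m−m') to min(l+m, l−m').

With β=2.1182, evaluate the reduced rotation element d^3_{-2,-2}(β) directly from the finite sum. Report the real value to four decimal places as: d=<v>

d=-0.2047

d^3_{-2,-2}(β=2.1182) via the finite sum:
c=cos(2.118200/2)=0.489657, s=sin(2.118200/2)=0.871915; N=√[1·120·1·120]=120.000000
The bounds max(0,m−m')=0 and min(l+m,l−m')=1 give 2 terms
  k=0: (−1)^0·120.0000/(120)·0.4897^6·0.8719^0 = +0.013783
  k=1: (−1)^1·120.0000/(24)·0.4897^4·0.8719^2 = -0.218518
d^3_{-2,-2}(2.1182) = +0.013783 -0.218518 = -0.204734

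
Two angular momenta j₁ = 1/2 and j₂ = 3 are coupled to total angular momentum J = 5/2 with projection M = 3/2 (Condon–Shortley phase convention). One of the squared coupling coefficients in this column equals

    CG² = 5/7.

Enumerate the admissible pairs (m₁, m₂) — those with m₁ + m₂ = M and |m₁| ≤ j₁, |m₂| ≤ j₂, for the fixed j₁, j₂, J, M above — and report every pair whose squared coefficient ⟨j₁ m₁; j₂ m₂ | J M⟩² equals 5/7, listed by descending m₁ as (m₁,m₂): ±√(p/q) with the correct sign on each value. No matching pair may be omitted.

(-1/2,2): −√(5/7)

Admissible pairs with m₁+m₂ = M = 3/2: (-1/2,2), (1/2,1)
  (m₁,m₂)=(1/2,1): CG² = 2/7, CG = +√(2/7)
  (m₁,m₂)=(-1/2,2): CG² = 5/7, CG = −√(5/7)   ← matches the target
Pairs with CG² = 5/7: (-1/2,2): −√(5/7)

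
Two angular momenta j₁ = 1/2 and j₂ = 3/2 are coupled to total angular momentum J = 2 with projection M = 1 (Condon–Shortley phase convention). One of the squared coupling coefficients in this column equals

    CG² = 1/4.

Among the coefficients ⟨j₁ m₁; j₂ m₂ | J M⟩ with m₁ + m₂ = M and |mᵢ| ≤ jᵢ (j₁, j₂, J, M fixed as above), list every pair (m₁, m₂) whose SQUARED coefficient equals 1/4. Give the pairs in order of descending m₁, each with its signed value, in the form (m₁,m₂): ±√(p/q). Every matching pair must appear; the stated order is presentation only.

Admissible pairs with m₁+m₂ = M = 1: (-1/2,3/2), (1/2,1/2)
  (m₁,m₂)=(1/2,1/2): CG² = 3/4, CG = +√(3/4)
  (m₁,m₂)=(-1/2,3/2): CG² = 1/4, CG = +√(1/4)   ← matches the target
Pairs with CG² = 1/4: (-1/2,3/2): +√(1/4)

(-1/2,3/2): +√(1/4)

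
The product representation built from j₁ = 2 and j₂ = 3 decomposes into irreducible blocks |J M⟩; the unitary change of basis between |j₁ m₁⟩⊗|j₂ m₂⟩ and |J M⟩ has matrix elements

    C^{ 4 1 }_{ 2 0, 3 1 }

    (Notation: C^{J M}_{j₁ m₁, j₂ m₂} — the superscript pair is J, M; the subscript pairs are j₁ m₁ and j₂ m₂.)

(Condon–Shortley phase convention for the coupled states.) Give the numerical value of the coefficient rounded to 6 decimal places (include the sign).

−√(3/28) = -0.327327

triangle: 1!·3!·5!/10! = 720/3628800
(j±m)!: 2!·2!·4!·2!·5!·3! = 138240
prefactor² = (2J+1)·Δ·N² = 1728/7
  k=0: +1/(0!·1!·2!·4!·1!·1!) = 1/48
  k=1: −1/(1!·0!·1!·3!·2!·2!) = -1/24
Σ = -1/48  ⇒  CG² = 1728/7·(-1/48)² = 3/28
CG = −√(3/28) = -0.327327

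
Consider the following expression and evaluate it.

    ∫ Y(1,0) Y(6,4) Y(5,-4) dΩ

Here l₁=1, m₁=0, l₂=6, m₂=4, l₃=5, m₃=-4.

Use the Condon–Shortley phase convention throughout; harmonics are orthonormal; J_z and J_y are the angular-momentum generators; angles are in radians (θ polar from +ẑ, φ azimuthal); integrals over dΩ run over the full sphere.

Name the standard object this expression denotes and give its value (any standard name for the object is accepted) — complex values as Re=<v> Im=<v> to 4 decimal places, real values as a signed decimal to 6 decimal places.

Gaunt coefficient, +0.182727

This is a Gaunt coefficient — the integral of a triple product of spherical harmonics over the sphere.
Checks pass: Σm=0; 12 even; l₃=5∈[5,7].
(2·1+1)(2·6+1)(2·5+1) = 429
Δ: 2! 0! 10! / 13! → 1/858
sum: t=1:−1/14400 = -1/14400
3j²(1 6 5; 0 0 0) = Δ·Π!·Σ² = 6/143  (sign +1)
sum: t=1:−1/362880 = -1/362880
3j²(1 6 5; 0 4 -4) = Δ·Π!·Σ² = 10/429  (sign +1)
combine: 4πI² = 429·6/143·10/429 = 60/143
take √, sign +1: I = 0.18272698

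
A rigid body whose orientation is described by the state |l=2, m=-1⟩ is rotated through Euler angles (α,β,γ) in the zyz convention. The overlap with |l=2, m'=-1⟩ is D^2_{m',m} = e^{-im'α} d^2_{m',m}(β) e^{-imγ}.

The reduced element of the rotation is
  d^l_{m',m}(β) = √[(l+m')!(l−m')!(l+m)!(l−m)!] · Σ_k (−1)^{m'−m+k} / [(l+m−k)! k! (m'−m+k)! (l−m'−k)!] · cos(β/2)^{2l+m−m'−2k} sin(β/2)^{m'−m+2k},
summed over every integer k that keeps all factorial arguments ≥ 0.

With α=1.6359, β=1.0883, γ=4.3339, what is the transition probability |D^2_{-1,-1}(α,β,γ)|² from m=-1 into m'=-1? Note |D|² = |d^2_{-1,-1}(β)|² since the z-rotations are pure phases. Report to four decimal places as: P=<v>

D^2_{-1,-1}(1.6359,1.0883,4.3339) = e^{-i·-1·1.6359}·d^2_{-1,-1}(1.0883)·e^{-i·-1·4.3339}. Compute d first:
With c≡cos(β/2)=0.855568 and s≡sin(β/2)=0.517691, N=[1·6·1·6]^{1/2}=6.000000
k∈{0,1} keeps every argument non-negative
  k=0: (−1)^0·6.0000/(6)·0.8556^4·0.5177^0 = +0.535818
  k=1: (−1)^1·6.0000/(2)·0.8556^2·0.5177^2 = -0.588534
d^2_{-1,-1}(1.0883) = +0.535818 -0.588534 = -0.052715
|D^2_{-1,-1}|² = |d^2_{-1,-1}(β)|² = (-0.052715)² = 0.002779 (the z-rotation phases have unit modulus)

P=0.0028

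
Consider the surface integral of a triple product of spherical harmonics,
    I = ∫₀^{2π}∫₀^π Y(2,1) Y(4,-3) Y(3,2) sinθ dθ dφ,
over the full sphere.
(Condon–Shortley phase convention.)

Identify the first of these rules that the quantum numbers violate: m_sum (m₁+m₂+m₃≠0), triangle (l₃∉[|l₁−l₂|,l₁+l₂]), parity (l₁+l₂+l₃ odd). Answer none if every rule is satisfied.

m₁+m₂+m₃ = 1 − 3 + 2 = 0  ✓
triangle: |2−4|=2 ≤ l₃=3 ≤ 2+4=6  ✓
parity: l₁+l₂+l₃ = 9 is odd  ✗

parity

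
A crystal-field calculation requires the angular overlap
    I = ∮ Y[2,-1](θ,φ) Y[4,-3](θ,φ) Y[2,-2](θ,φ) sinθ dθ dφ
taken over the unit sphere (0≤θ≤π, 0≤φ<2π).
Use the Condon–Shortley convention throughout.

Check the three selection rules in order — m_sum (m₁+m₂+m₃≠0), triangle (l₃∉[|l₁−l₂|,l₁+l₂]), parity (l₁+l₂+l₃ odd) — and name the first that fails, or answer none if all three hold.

m_sum

m₁+m₂+m₃ = -1 − 3 − 2 = -6  ✗
triangle: |2−4|=2 ≤ l₃=2 ≤ 2+4=6
parity: l₁+l₂+l₃ = 8 is even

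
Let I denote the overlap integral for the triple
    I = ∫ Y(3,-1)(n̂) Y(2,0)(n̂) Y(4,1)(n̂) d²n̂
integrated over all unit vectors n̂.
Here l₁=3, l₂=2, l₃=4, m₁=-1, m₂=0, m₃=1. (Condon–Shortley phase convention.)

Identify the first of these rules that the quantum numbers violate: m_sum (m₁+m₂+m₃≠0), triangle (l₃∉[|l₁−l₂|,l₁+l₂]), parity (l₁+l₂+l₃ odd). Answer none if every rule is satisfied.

Σmᵢ = 0  ✓
l₃∈[|l₁−l₂|,l₁+l₂]=[1,5], have l₃=4  ✓
Σlᵢ = 9 ⇒ odd  ✗

parity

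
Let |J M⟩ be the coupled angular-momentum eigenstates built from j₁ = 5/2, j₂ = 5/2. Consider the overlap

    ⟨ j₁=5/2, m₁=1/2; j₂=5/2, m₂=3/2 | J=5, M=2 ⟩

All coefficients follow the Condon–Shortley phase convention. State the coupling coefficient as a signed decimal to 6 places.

+0.645497

j₁+j₂−J=0  J+j₁−j₂=5  J−j₁+j₂=5  j₁+j₂+J+1=11
(j₁±m₁, j₂±m₂, J±M) = (3,2,4,1,7,3)
P² = 34560
sum k=0..0:
  [0] +1/288 = 1/288
S = 1/288
C² = P²·S² = 5/12 ; C = +0.645497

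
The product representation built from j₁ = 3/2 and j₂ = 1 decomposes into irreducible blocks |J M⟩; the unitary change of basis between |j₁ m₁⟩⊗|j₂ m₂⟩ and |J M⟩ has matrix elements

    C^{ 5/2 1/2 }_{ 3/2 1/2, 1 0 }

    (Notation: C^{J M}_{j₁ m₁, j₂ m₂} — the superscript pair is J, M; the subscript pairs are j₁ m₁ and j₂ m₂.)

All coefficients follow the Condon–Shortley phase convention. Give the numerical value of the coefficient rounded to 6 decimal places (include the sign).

+0.774597  (= +√(3/5))

triangle: 0!×3!×2!/6! = 12/720
(j±m)!: 2!×1!×1!×1!×3!×2! = 24
prefactor² = (2J+1)×Δ×N² = 12/5
  k=0: +1/(0!×0!×1!×1!×2!×1!) = 1/2
Σ = 1/2  ⇒  CG² = 12/5×(1/2)² = 3/5
CG = +√(3/5) = +0.774597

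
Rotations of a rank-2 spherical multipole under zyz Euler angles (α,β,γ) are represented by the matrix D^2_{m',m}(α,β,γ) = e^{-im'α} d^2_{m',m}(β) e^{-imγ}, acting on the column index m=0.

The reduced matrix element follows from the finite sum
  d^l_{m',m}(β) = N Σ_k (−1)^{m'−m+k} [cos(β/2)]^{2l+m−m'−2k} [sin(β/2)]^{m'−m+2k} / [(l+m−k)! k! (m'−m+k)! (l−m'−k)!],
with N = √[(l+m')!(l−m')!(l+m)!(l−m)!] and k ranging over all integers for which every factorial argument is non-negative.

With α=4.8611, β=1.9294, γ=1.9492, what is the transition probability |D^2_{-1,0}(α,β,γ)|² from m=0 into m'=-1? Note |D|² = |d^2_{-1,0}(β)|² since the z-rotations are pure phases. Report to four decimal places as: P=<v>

D^2_{-1,0}(4.8611,1.9294,1.9492) = e^{-i·-1·4.8611}·d^2_{-1,0}(1.9294)·e^{-i·0·1.9492}. Compute d first:
With c≡cos(β/2)=0.569663 and s≡sin(β/2)=0.821878, N=[1·6·2·2]^{1/2}=4.898979
Admissible k: 1..2 (factorial args all ≥0)
  k=1: (−1)^0·4.8990/(2)·0.5697^3·0.8219^1 = +0.372167
  k=2: (−1)^1·4.8990/(2)·0.5697^1·0.8219^3 = -0.774669
d^2_{-1,0}(1.9294) = +0.372167 -0.774669 = -0.402502
|D^2_{-1,0}|² = |d^2_{-1,0}(β)|² = (-0.402502)² = 0.162008 (the z-rotation phases have unit modulus)

P=0.1620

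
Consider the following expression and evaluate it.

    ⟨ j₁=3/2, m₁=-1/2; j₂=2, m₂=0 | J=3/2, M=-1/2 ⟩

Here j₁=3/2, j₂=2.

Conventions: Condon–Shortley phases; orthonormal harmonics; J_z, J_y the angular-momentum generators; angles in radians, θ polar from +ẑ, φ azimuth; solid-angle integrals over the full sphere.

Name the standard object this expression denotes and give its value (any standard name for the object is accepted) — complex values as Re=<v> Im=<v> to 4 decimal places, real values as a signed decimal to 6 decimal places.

Clebsch–Gordan coefficient, −√(1/5) ≈ -0.447214

This is a Clebsch–Gordan (vector-coupling) coefficient.
j₁+j₂−J=2  J+j₁−j₂=1  J−j₁+j₂=2  j₁+j₂+J+1=6
(j₁±m₁, j₂±m₂, J±M) = (1,2,2,2,1,2)
P² = 16/45
sum k=1..2:
  [1] −1/1 = -1
  [2] +1/4 = 1/4
S = -3/4
C² = P²·S² = 1/5 ; C = -0.447214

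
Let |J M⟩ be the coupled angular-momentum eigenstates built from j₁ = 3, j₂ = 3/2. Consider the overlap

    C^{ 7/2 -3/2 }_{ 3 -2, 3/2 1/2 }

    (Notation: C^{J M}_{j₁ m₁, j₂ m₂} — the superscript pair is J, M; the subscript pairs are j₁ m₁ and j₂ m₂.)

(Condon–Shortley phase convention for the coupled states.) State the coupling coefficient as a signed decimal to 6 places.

-0.654654  (= −√(3/7))

j₁+j₂−J=1  J+j₁−j₂=5  J−j₁+j₂=2  j₁+j₂+J+1=9
(j₁±m₁, j₂±m₂, J±M) = (1,5,2,1,2,5)
P² = 6400/21
sum k=0..1:
  [0] +1/240 = 1/240
  [1] −1/24 = -1/24
S = -3/80
C² = P²·S² = 3/7 ; C = -0.654654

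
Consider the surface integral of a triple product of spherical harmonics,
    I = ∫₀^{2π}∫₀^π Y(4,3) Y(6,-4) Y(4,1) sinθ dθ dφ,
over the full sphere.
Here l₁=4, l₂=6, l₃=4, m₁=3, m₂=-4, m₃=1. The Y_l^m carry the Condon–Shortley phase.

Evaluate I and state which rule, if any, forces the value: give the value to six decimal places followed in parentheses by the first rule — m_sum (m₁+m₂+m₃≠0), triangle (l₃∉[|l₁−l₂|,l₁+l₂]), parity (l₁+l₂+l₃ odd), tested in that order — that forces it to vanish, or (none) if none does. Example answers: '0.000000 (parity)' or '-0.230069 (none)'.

-0.030176 (none)

Checks pass: Σm=0; 14 even; l₃=4∈[2,10].
(2·4+1)(2·6+1)(2·4+1) = 1053
Δ: 6! 2! 6! / 15! → 1/1261260
sum: t=2:+1/4608 t=3:−1/1296 t=4:+1/4608 = -7/20736
3j²(4 6 4; 0 0 0) = Δ·Π!·Σ² = 20/1287  (sign -1)
sum: t=0:+1/34560 t=1:−1/28800 = -1/172800
3j²(4 6 4; 3 -4 1) = Δ·Π!·Σ² = 1/1430  (sign +1)
combine: 4πI² = 1053·20/1287·1/1430 = 18/1573
take √, sign -1: I = -0.03017637
No selection rule forces the value: the integral is nonzero (none).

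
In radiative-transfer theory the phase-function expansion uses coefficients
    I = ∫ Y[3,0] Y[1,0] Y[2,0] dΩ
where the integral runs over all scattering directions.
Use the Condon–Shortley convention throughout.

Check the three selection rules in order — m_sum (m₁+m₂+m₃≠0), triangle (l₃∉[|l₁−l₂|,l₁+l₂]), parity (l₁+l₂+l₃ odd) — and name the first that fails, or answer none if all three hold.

none

Σmᵢ = 0  ✓
l₃∈[|l₁−l₂|,l₁+l₂]=[2,4], have l₃=2  ✓
Σlᵢ = 6 ⇒ even  ✓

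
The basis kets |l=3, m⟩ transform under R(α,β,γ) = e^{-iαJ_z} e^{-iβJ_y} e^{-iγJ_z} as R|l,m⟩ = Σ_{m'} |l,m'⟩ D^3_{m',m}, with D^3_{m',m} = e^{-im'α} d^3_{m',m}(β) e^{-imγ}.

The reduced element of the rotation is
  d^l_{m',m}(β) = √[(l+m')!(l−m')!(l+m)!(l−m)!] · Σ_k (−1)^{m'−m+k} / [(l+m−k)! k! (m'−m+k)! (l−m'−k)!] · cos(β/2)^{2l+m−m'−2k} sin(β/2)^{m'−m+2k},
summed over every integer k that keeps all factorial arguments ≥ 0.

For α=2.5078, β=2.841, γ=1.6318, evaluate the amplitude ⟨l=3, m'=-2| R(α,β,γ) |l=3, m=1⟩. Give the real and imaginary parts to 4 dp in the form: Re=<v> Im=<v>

D^3_{-2,1}(2.5078,2.8410,1.6318) = e^{-i·-2·2.5078}·d^3_{-2,1}(2.8410)·e^{-i·1·1.6318}. Compute d first:
Half-angle: c=0.149731, s=0.988727. N=√(1·120·24·2)=75.894664
Admissible k: 3..4 (factorial args all ≥0)
  k=3: (−1)^0·75.8947/(12)·0.1497^3·0.9887^3 = +0.020521
  k=4: (−1)^1·75.8947/(24)·0.1497^1·0.9887^5 = -0.447397
d^3_{-2,1}(2.8410) = +0.020521 -0.447397 = -0.426877
D = (+0.298586-0.954383i)·(-0.426877)·(-0.060966-0.998140i) = +0.414416+0.102385i

Re=0.4144 Im=0.1024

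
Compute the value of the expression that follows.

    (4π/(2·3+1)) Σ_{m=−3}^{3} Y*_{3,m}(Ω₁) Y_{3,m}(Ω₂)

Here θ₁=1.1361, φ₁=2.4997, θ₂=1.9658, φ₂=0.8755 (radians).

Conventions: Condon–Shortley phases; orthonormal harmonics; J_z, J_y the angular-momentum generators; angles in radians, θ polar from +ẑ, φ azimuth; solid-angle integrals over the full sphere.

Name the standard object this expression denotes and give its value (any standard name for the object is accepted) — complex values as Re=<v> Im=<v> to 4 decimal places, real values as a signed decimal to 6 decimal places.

This sum is the spherical-harmonic addition theorem: it equals the Legendre polynomial P_l(cos γ) of the angle γ between the two directions.
Expand P_3 via completeness: Σ_{m} conj(Y_{3,m}) at Ω₁ times Y_{3,m} at Ω₂ —
  [-3]  conj(Y_{3,-3})(Ω₁) = 0.10817 + 0.29191j ; Y_{3,-3}(Ω₂) = -0.28550 - 0.16161j ; Δ = 0.01629 - 0.10082j
  [-2]  conj(Y_{3,-2})(Ω₁) = 0.10023 - 0.33958j ; Y_{3,-2}(Ω₂) = 0.06005 + 0.32961j ; Δ = 0.11795 + 0.01265j
  [-1]  conj(Y_{3,-1})(Ω₁) = 0.02658 - 0.01987j ; Y_{3,-1}(Ω₂) = -0.04961 + 0.05946j ; Δ = -0.00014 + 0.00257j
  [+0]  conj(Y_{3,0})(Ω₁) = -0.33211 + 0.00000j ; Y_{3,0}(Ω₂) = 0.32448 + 0.00000j ; Δ = -0.10776 + 0.00000j
  [+1]  conj(Y_{3,1})(Ω₁) = -0.02658 - 0.01987j ; Y_{3,1}(Ω₂) = 0.04961 + 0.05946j ; Δ = -0.00014 - 0.00257j
  [+2]  conj(Y_{3,2})(Ω₁) = 0.10023 + 0.33958j ; Y_{3,2}(Ω₂) = 0.06005 - 0.32961j ; Δ = 0.11795 - 0.01265j
  [+3]  conj(Y_{3,3})(Ω₁) = -0.10817 + 0.29191j ; Y_{3,3}(Ω₂) = 0.28550 - 0.16161j ; Δ = 0.01629 + 0.10082j
Accumulated sum 0.16044 + 0.00000j; after 4π/(2l+1) scaling, 0.28802 + 0.00000j ⇒ P_3 = 0.288023

Legendre polynomial (addition theorem), +0.288023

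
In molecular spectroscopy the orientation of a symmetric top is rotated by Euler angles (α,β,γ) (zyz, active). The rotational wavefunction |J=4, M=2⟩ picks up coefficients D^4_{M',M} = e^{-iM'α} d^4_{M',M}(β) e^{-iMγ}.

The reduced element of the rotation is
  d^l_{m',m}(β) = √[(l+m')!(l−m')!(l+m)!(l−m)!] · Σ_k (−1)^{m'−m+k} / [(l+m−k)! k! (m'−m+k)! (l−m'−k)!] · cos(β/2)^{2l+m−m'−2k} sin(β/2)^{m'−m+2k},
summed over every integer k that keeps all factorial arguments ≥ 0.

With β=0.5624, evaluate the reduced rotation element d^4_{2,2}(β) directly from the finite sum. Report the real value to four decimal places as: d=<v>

d=0.0749

d^4_{2,2}(β=0.5624) via the finite sum:
c=cos(0.562400/2)=0.960723, s=sin(0.562400/2)=0.277509; N=√[720·2·720·2]=1440.000000
k∈{0,1,2} keeps every argument non-negative
  k=0: (−1)^0·1440.0000/(1440)·0.9607^8·0.2775^0 = +0.725748
  k=1: (−1)^1·1440.0000/(120)·0.9607^6·0.2775^2 = -0.726648
  k=2: (−1)^2·1440.0000/(96)·0.9607^4·0.2775^4 = +0.075786
d^4_{2,2}(0.5624) = +0.725748 -0.726648 +0.075786 = +0.074887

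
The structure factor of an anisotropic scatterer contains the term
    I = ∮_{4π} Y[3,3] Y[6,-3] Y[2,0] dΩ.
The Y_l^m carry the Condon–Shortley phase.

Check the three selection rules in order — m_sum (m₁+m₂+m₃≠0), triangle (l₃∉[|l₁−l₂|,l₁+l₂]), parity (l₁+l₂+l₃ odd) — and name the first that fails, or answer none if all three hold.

triangle

m₁+m₂+m₃ = 3 − 3 + 0 = 0  ✓
triangle: need |l₁−l₂| ≤ l₃ ≤ l₁+l₂ = [3,9]; l₃=2 is outside  ✗
parity: l₁+l₂+l₃ = 11 is odd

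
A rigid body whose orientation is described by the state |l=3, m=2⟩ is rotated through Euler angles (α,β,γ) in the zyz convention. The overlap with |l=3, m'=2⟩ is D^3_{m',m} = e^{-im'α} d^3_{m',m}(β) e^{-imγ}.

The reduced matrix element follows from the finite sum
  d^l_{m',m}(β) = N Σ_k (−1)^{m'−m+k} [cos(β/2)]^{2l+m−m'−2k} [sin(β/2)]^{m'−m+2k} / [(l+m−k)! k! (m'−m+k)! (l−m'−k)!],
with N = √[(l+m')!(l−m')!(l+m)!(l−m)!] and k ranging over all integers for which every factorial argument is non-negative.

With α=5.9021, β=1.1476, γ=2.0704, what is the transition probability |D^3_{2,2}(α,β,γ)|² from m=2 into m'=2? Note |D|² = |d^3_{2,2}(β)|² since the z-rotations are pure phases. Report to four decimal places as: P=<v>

Split into d^3_{2,2}(β=1.1476) × two z-phases.
With c≡cos(β/2)=0.839844 and s≡sin(β/2)=0.542827, N=[120·1·120·1]^{1/2}=120.000000
The bounds max(0,m−m')=0 and min(l+m,l−m')=1 give 2 terms
  k=0: (−1)^0·120.0000/(120)·0.8398^6·0.5428^0 = +0.350908
  k=1: (−1)^1·120.0000/(24)·0.8398^4·0.5428^2 = -0.732974
d^3_{2,2}(1.1476) = +0.350908 -0.732974 = -0.382067
|D^3_{2,2}|² = |d^3_{2,2}(β)|² = (-0.382067)² = 0.145975 (the z-rotation phases have unit modulus)

P=0.1460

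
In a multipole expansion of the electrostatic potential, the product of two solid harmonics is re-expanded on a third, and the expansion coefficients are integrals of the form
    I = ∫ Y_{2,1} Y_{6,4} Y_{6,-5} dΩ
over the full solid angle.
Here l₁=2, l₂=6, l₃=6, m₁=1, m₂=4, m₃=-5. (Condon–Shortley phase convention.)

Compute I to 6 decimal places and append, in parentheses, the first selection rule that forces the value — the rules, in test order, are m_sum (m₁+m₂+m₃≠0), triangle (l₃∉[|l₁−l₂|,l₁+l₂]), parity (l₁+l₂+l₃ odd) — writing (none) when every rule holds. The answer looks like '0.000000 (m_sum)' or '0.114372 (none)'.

m-sum 0 ✓  L=14 even ✓  4≤6≤8 ✓
Π(2lᵢ+1) = 5×13×13 = 845
triangle coeff Δ(2,6,6) = 1/90090
Σ_t [0,2]: t=0:+1/69120 t=1:−1/14400 t=2:+1/69120 = -7/172800
(3j)²=14/715 [(2 6 6; 0 0 0)], sign=-1
Σ_t [0,1]: t=0:+1/7257600 t=1:−1/725760 = -1/806400
(3j)²=27/910 [(2 6 6; 1 4 -5)], sign=+1
⇒ 4πI² = 27/55
I = (-1)√(27/55/(4π)) = -0.19764945
No selection rule forces the value: the integral is nonzero (none).

-0.197649 (none)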